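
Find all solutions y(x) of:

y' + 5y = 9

Using integrating factor method:

General solution: y = 9/5 + Ce^(-5x)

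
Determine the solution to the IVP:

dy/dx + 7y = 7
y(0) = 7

General solution: y = 1 + Ce^(-7x)
Applying y(0) = 7: C = 7 - 1 = 6
Particular solution: y = 1 + 6e^(-7x)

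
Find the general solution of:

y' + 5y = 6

Using integrating factor method:

General solution: y = 6/5 + Ce^(-5x)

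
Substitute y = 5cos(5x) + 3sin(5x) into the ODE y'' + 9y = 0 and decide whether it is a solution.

Verification:
y'' = -125cos(5x) - 75sin(5x)
y'' + 9y ≠ 0 (frequency mismatch: got 25 instead of 9)

No, it is not a solution.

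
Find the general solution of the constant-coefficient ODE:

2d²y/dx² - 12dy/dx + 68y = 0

Characteristic equation: 2r² - 12r + 68 = 0
Divide by 2: r² - 6r + 34 = 0
Roots: r = 3 ± 5i (complex conjugates)
General solution: y = e^(3x)(C₁cos(5x) + C₂sin(5x))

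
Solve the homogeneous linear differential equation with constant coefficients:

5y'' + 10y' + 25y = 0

Characteristic equation: 5r² + 10r + 25 = 0
Divide by 5: r² + 2r + 5 = 0
Roots: r = -1 ± 2i (complex conjugates)
General solution: y = e^(-x)(C₁cos(2x) + C₂sin(2x))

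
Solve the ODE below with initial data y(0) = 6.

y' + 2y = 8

General solution: y = 4 + Ce^(-2x)
Applying y(0) = 6: C = 6 - 4 = 2
Particular solution: y = 4 + 2e^(-2x)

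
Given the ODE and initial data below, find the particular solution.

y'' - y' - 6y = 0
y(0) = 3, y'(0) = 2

General solution: y = C₁e^(3x) + C₂e^(-2x)
Applying ICs: C₁ = 8/5, C₂ = 7/5
Particular solution: y = (8/5)e^(3x) + (7/5)e^(-2x)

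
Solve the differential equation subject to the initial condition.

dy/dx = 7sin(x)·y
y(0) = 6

General solution: y = Ce^(-7cos(x))
Applying IC y(0) = 6:
Particular solution: y = 6e^(7(1-cos(x)))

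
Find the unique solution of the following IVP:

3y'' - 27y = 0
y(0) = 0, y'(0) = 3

General solution: y = C₁e^(3x) + C₂e^(-3x)
Applying ICs: C₁ = 1/2, C₂ = -1/2
Particular solution: y = (1/2)e^(3x) - (1/2)e^(-3x)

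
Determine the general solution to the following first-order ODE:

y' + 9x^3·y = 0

Using integrating factor method:

General solution: y = Ce^(-9x^4/4)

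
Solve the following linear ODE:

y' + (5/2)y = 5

Using integrating factor method:

General solution: y = 2 + Ce^(-5x/2)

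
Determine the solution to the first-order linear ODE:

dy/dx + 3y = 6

Using integrating factor method:

General solution: y = 2 + Ce^(-3x)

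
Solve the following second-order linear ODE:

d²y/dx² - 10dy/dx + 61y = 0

Characteristic equation: r² - 10r + 61 = 0
Roots: r = 5 ± 6i (complex conjugates)
General solution: y = e^(5x)(C₁cos(6x) + C₂sin(6x))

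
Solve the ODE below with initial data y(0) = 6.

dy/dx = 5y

General solution: y = Ce^(5x)
Applying IC y(0) = 6:
Particular solution: y = 6e^(5x)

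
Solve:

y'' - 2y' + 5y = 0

Characteristic equation: r² - 2r + 5 = 0
Roots: r = 1 ± 2i (complex conjugates)
General solution: y = e^x(C₁cos(2x) + C₂sin(2x))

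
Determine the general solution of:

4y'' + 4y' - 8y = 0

Characteristic equation: 4r² + 4r - 8 = 0
Divide by 4: r² + r - 2 = 0
Roots: r = 1, -2 (distinct real)
General solution: y = C₁e^x + C₂e^(-2x)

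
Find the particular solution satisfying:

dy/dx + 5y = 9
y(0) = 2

General solution: y = 9/5 + Ce^(-5x)
Applying y(0) = 2: C = 2 - 9/5 = 1/5
Particular solution: y = 9/5 + (1/5)e^(-5x)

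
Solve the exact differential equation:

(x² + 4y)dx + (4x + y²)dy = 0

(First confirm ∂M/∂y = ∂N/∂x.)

Verify exactness: ∂M/∂y = ∂N/∂x ✓
Find F(x,y) such that ∂F/∂x = M, ∂F/∂y = N
Solution: x³/3 + 4xy + y³/3 = C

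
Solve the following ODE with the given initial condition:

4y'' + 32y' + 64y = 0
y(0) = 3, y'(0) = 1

General solution: y = (C₁ + C₂x)e^(-4x)
Repeated root r = -4
Applying ICs: C₁ = 3, C₂ = 13
Particular solution: y = (3 + 13x)e^(-4x)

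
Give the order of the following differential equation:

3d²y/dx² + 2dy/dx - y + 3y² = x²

The order is 2 (highest derivative is of order 2).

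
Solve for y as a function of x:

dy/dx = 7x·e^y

Separating variables and integrating:
-e^(-y) = 7x²/2 + C

General solution: y = -ln(C - 7x²/2)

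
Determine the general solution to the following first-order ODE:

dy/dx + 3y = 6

Using integrating factor method:

General solution: y = 2 + Ce^(-3x)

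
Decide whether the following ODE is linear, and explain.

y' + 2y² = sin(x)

Nonlinear (y² term)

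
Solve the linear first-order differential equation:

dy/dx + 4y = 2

Using integrating factor method:

General solution: y = 1/2 + Ce^(-4x)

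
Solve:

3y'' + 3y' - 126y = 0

Characteristic equation: 3r² + 3r - 126 = 0
Divide by 3: r² + r - 42 = 0
Roots: r = 6, -7 (distinct real)
General solution: y = C₁e^(6x) + C₂e^(-7x)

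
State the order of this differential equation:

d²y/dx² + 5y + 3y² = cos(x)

The order is 2 (highest derivative is of order 2).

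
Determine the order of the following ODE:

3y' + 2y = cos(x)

The order is 1 (highest derivative is of order 1).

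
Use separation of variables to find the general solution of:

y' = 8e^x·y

Separating variables and integrating:
ln|y| = 8e^x + C

General solution: y = Ce^(8e^x)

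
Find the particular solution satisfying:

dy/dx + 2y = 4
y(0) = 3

General solution: y = 2 + Ce^(-2x)
Applying y(0) = 3: C = 3 - 2 = 1
Particular solution: y = 2 + e^(-2x)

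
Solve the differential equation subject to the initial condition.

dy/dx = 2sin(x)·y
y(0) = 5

General solution: y = Ce^(-2cos(x))
Applying IC y(0) = 5:
Particular solution: y = 5e^(2(1-cos(x)))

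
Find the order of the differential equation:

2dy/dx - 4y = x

The order is 1 (highest derivative is of order 1).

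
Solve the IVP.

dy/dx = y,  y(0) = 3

General solution: y = Ce^x
Applying IC y(0) = 3:
Particular solution: y = 3e^x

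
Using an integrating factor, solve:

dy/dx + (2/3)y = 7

Using integrating factor method:

General solution: y = 21/2 + Ce^(-2x/3)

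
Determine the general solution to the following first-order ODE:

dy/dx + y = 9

Using integrating factor method:

General solution: y = 9 + Ce^(-x)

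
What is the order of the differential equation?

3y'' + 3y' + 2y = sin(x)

The order is 2 (highest derivative is of order 2).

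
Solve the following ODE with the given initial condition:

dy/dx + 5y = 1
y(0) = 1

General solution: y = 1/5 + Ce^(-5x)
Applying y(0) = 1: C = 1 - 1/5 = 4/5
Particular solution: y = 1/5 + (4/5)e^(-5x)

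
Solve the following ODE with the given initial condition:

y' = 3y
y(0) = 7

General solution: y = Ce^(3x)
Applying IC y(0) = 7:
Particular solution: y = 7e^(3x)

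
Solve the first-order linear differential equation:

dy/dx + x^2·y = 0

Using integrating factor method:

General solution: y = Ce^(-x^3/3)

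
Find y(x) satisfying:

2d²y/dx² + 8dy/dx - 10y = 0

Characteristic equation: 2r² + 8r - 10 = 0
Divide by 2: r² + 4r - 5 = 0
Roots: r = 1, -5 (distinct real)
General solution: y = C₁e^x + C₂e^(-5x)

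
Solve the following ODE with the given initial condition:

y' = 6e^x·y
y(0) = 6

General solution: y = Ce^(6e^x)
Applying IC y(0) = 6:
Particular solution: y = 6e^(6(e^x - 1))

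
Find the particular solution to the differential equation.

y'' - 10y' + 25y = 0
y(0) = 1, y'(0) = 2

General solution: y = (C₁ + C₂x)e^(5x)
Repeated root r = 5
Applying ICs: C₁ = 1, C₂ = -3
Particular solution: y = (1 - 3x)e^(5x)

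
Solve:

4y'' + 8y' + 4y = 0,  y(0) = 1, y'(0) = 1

General solution: y = (C₁ + C₂x)e^(-x)
Repeated root r = -1
Applying ICs: C₁ = 1, C₂ = 2
Particular solution: y = (1 + 2x)e^(-x)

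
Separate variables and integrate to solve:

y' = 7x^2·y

Separating variables and integrating:
ln|y| = 7x^3/3 + C

General solution: y = Ce^(7x^3/3)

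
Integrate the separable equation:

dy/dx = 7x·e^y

Separating variables and integrating:
-e^(-y) = 7x²/2 + C

General solution: y = -ln(C - 7x²/2)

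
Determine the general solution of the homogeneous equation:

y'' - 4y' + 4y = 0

Characteristic equation: r² - 4r + 4 = 0
Factored: (r - 2)² = 0
Repeated root: r = 2
General solution: y = (C₁ + C₂x)e^(2x)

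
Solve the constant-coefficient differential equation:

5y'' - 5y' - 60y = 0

Characteristic equation: 5r² - 5r - 60 = 0
Divide by 5: r² - r - 12 = 0
Roots: r = 4, -3 (distinct real)
General solution: y = C₁e^(4x) + C₂e^(-3x)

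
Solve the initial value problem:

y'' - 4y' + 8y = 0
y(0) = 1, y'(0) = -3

General solution: y = e^(2x)(C₁cos(2x) + C₂sin(2x))
Complex roots r = 2 ± 2i
Applying ICs: C₁ = 1, C₂ = -5/2
Particular solution: y = e^(2x)(cos(2x) - (5/2)sin(2x))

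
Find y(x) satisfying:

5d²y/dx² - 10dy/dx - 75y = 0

Characteristic equation: 5r² - 10r - 75 = 0
Divide by 5: r² - 2r - 15 = 0
Roots: r = 5, -3 (distinct real)
General solution: y = C₁e^(5x) + C₂e^(-3x)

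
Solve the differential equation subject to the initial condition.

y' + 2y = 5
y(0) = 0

General solution: y = 5/2 + Ce^(-2x)
Applying y(0) = 0: C = 0 - 5/2 = -5/2
Particular solution: y = 5/2 - (5/2)e^(-2x)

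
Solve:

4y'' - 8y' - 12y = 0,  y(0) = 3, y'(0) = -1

General solution: y = C₁e^(3x) + C₂e^(-x)
Applying ICs: C₁ = 1/2, C₂ = 5/2
Particular solution: y = (1/2)e^(3x) + (5/2)e^(-x)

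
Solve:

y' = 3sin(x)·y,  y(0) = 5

General solution: y = Ce^(-3cos(x))
Applying IC y(0) = 5:
Particular solution: y = 5e^(3(1-cos(x)))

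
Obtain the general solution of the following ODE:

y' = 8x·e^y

Separating variables and integrating:
-e^(-y) = 4x² + C

General solution: y = -ln(C - 4x²)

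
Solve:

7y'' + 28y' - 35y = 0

Characteristic equation: 7r² + 28r - 35 = 0
Divide by 7: r² + 4r - 5 = 0
Roots: r = 1, -5 (distinct real)
General solution: y = C₁e^x + C₂e^(-5x)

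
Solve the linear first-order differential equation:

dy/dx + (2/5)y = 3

Using integrating factor method:

General solution: y = 15/2 + Ce^(-2x/5)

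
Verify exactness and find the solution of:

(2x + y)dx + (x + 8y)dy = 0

Verify exactness: ∂M/∂y = ∂N/∂x ✓
Find F(x,y) such that ∂F/∂x = M, ∂F/∂y = N
Solution: x² + xy + 4y² = C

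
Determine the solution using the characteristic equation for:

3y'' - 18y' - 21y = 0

Characteristic equation: 3r² - 18r - 21 = 0
Divide by 3: r² - 6r - 7 = 0
Roots: r = 7, -1 (distinct real)
General solution: y = C₁e^(7x) + C₂e^(-x)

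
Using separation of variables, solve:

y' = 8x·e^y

Separating variables and integrating:
-e^(-y) = 4x² + C

General solution: y = -ln(C - 4x²)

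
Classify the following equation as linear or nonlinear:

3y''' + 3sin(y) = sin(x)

Nonlinear (sin(y) is nonlinear in y)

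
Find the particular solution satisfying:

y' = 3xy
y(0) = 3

General solution: y = Ce^(3x²/2)
Applying IC y(0) = 3:
Particular solution: y = 3e^(3x²/2)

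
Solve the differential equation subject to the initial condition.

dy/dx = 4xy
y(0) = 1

General solution: y = Ce^(2x²)
Applying IC y(0) = 1:
Particular solution: y = e^(2x²)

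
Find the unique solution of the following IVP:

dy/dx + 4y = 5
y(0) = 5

General solution: y = 5/4 + Ce^(-4x)
Applying y(0) = 5: C = 5 - 5/4 = 15/4
Particular solution: y = 5/4 + (15/4)e^(-4x)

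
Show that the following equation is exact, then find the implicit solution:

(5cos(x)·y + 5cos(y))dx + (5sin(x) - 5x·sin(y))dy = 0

Verify exactness: ∂M/∂y = ∂N/∂x ✓
Find F(x,y) such that ∂F/∂x = M, ∂F/∂y = N
Solution: 5sin(x)·y + 5x·cos(y) = C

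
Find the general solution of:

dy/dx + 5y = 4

Using integrating factor method:

General solution: y = 4/5 + Ce^(-5x)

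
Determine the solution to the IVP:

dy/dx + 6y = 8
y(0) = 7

General solution: y = 4/3 + Ce^(-6x)
Applying y(0) = 7: C = 7 - 4/3 = 17/3
Particular solution: y = 4/3 + (17/3)e^(-6x)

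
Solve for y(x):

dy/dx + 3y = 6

Using integrating factor method:

General solution: y = 2 + Ce^(-3x)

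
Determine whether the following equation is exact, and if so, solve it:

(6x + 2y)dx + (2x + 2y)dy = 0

Verify exactness: ∂M/∂y = ∂N/∂x ✓
Find F(x,y) such that ∂F/∂x = M, ∂F/∂y = N
Solution: 3x² + 2xy + y² = C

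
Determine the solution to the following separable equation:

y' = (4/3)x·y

Separating variables and integrating:
ln|y| = 2x^2/3 + C

General solution: y = Ce^(2x^2/3)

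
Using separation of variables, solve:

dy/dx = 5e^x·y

Separating variables and integrating:
ln|y| = 5e^x + C

General solution: y = Ce^(5e^x)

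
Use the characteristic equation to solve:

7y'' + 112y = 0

Characteristic equation: 7r² + 112 = 0
Divide by 7: r² + 16 = 0
Roots: r = ±4i (complex conjugates)
General solution: y = C₁cos(4x) + C₂sin(4x)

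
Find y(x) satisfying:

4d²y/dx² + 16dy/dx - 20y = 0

Characteristic equation: 4r² + 16r - 20 = 0
Divide by 4: r² + 4r - 5 = 0
Roots: r = 1, -5 (distinct real)
General solution: y = C₁e^x + C₂e^(-5x)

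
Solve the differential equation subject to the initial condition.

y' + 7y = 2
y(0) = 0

General solution: y = 2/7 + Ce^(-7x)
Applying y(0) = 0: C = 0 - 2/7 = -2/7
Particular solution: y = 2/7 - (2/7)e^(-7x)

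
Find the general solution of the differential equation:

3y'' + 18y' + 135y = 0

Characteristic equation: 3r² + 18r + 135 = 0
Divide by 3: r² + 6r + 45 = 0
Roots: r = -3 ± 6i (complex conjugates)
General solution: y = e^(-3x)(C₁cos(6x) + C₂sin(6x))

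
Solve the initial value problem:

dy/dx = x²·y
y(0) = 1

General solution: y = Ce^(x³/3)
Applying IC y(0) = 1:
Particular solution: y = e^(x³/3)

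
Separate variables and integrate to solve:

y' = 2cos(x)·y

Separating variables and integrating:
ln|y| = 2sin(x) + C

General solution: y = Ce^(2sin(x))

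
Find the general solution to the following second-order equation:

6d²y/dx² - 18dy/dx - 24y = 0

Characteristic equation: 6r² - 18r - 24 = 0
Divide by 6: r² - 3r - 4 = 0
Roots: r = 4, -1 (distinct real)
General solution: y = C₁e^(4x) + C₂e^(-x)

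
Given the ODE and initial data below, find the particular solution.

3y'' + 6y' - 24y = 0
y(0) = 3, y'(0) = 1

General solution: y = C₁e^(2x) + C₂e^(-4x)
Applying ICs: C₁ = 13/6, C₂ = 5/6
Particular solution: y = (13/6)e^(2x) + (5/6)e^(-4x)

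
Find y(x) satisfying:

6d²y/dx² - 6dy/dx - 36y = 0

Characteristic equation: 6r² - 6r - 36 = 0
Divide by 6: r² - r - 6 = 0
Roots: r = 3, -2 (distinct real)
General solution: y = C₁e^(3x) + C₂e^(-2x)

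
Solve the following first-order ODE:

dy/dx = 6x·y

Separating variables and integrating:
ln|y| = 3x^2 + C

General solution: y = Ce^(3x^2)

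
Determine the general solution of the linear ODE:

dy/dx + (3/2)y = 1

Using integrating factor method:

General solution: y = 2/3 + Ce^(-3x/2)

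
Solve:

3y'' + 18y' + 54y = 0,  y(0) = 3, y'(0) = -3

General solution: y = e^(-3x)(C₁cos(3x) + C₂sin(3x))
Complex roots r = -3 ± 3i
Applying ICs: C₁ = 3, C₂ = 2
Particular solution: y = e^(-3x)(3cos(3x) + 2sin(3x))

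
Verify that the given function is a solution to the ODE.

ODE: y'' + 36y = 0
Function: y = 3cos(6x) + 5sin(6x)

Verification:
y'' = -108cos(6x) - 180sin(6x)
y'' + 36y = 0 ✓

Yes, it is a solution.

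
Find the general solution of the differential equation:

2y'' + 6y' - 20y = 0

Characteristic equation: 2r² + 6r - 20 = 0
Divide by 2: r² + 3r - 10 = 0
Roots: r = 2, -5 (distinct real)
General solution: y = C₁e^(2x) + C₂e^(-5x)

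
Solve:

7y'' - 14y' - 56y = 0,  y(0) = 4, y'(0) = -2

General solution: y = C₁e^(4x) + C₂e^(-2x)
Applying ICs: C₁ = 1, C₂ = 3
Particular solution: y = e^(4x) + 3e^(-2x)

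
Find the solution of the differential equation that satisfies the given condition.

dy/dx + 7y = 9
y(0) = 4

General solution: y = 9/7 + Ce^(-7x)
Applying y(0) = 4: C = 4 - 9/7 = 19/7
Particular solution: y = 9/7 + (19/7)e^(-7x)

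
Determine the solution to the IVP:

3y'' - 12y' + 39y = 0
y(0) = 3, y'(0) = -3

General solution: y = e^(2x)(C₁cos(3x) + C₂sin(3x))
Complex roots r = 2 ± 3i
Applying ICs: C₁ = 3, C₂ = -3
Particular solution: y = e^(2x)(3cos(3x) - 3sin(3x))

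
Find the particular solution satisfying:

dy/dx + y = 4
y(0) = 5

General solution: y = 4 + Ce^(-x)
Applying y(0) = 5: C = 5 - 4 = 1
Particular solution: y = 4 + e^(-x)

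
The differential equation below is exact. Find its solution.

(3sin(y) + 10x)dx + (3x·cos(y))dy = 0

Verify exactness: ∂M/∂y = ∂N/∂x ✓
Find F(x,y) such that ∂F/∂x = M, ∂F/∂y = N
Solution: 3x·sin(y) + 5x² = C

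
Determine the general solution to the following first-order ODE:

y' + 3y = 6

Using integrating factor method:

General solution: y = 2 + Ce^(-3x)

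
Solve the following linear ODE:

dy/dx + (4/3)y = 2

Using integrating factor method:

General solution: y = 3/2 + Ce^(-4x/3)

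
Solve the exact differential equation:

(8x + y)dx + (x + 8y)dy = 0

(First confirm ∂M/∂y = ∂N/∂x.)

Verify exactness: ∂M/∂y = ∂N/∂x ✓
Find F(x,y) such that ∂F/∂x = M, ∂F/∂y = N
Solution: 4x² + xy + 4y² = C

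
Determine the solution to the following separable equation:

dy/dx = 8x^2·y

Separating variables and integrating:
ln|y| = 8x^3/3 + C

General solution: y = Ce^(8x^3/3)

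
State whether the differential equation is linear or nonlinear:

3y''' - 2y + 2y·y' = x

Nonlinear (product y·y')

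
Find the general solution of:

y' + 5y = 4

Using integrating factor method:

General solution: y = 4/5 + Ce^(-5x)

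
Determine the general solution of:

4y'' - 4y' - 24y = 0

Characteristic equation: 4r² - 4r - 24 = 0
Divide by 4: r² - r - 6 = 0
Roots: r = 3, -2 (distinct real)
General solution: y = C₁e^(3x) + C₂e^(-2x)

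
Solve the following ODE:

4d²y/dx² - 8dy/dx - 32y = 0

Characteristic equation: 4r² - 8r - 32 = 0
Divide by 4: r² - 2r - 8 = 0
Roots: r = 4, -2 (distinct real)
General solution: y = C₁e^(4x) + C₂e^(-2x)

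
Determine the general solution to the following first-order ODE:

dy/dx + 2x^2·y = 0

Using integrating factor method:

General solution: y = Ce^(-2x^3/3)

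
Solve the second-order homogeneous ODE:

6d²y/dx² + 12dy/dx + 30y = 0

Characteristic equation: 6r² + 12r + 30 = 0
Divide by 6: r² + 2r + 5 = 0
Roots: r = -1 ± 2i (complex conjugates)
General solution: y = e^(-x)(C₁cos(2x) + C₂sin(2x))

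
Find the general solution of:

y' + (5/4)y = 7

Using integrating factor method:

General solution: y = 28/5 + Ce^(-5x/4)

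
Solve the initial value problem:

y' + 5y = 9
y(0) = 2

General solution: y = 9/5 + Ce^(-5x)
Applying y(0) = 2: C = 2 - 9/5 = 1/5
Particular solution: y = 9/5 + (1/5)e^(-5x)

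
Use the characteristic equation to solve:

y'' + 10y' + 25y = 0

Characteristic equation: r² + 10r + 25 = 0
Factored: (r + 5)² = 0
Repeated root: r = -5
General solution: y = (C₁ + C₂x)e^(-5x)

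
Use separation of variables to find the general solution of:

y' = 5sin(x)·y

Separating variables and integrating:
ln|y| = -5cos(x) + C

General solution: y = Ce^(-5cos(x))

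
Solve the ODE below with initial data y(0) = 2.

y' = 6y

General solution: y = Ce^(6x)
Applying IC y(0) = 2:
Particular solution: y = 2e^(6x)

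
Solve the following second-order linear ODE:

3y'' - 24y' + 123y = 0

Characteristic equation: 3r² - 24r + 123 = 0
Divide by 3: r² - 8r + 41 = 0
Roots: r = 4 ± 5i (complex conjugates)
General solution: y = e^(4x)(C₁cos(5x) + C₂sin(5x))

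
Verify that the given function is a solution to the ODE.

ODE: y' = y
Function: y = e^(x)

Verification:
y = e^(x)
y' = e^(x)
y = e^(x)
y' = y ✓

Yes, it is a solution.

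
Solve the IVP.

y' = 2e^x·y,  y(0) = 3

General solution: y = Ce^(2e^x)
Applying IC y(0) = 3:
Particular solution: y = 3e^(2(e^x - 1))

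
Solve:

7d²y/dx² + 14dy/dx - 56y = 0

Characteristic equation: 7r² + 14r - 56 = 0
Divide by 7: r² + 2r - 8 = 0
Roots: r = 2, -4 (distinct real)
General solution: y = C₁e^(2x) + C₂e^(-4x)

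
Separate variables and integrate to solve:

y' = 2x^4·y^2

Separating variables and integrating:
-1/y = 2x^5/5 + C

General solution: y^-1 = (-2/5)x^5 + C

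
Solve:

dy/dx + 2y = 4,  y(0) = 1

General solution: y = 2 + Ce^(-2x)
Applying y(0) = 1: C = 1 - 2 = -1
Particular solution: y = 2 - e^(-2x)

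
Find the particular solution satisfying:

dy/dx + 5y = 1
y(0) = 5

General solution: y = 1/5 + Ce^(-5x)
Applying y(0) = 5: C = 5 - 1/5 = 24/5
Particular solution: y = 1/5 + (24/5)e^(-5x)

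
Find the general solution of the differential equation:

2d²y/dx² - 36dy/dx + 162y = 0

Characteristic equation: 2r² - 36r + 162 = 0
Divide by 2: r² - 18r + 81 = 0
Factored: (r - 9)² = 0
Repeated root: r = 9
General solution: y = (C₁ + C₂x)e^(9x)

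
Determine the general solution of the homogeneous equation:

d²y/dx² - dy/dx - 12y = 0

Characteristic equation: r² - r - 12 = 0
Roots: r = 4, -3 (distinct real)
General solution: y = C₁e^(4x) + C₂e^(-3x)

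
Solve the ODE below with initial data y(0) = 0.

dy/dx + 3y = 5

General solution: y = 5/3 + Ce^(-3x)
Applying y(0) = 0: C = 0 - 5/3 = -5/3
Particular solution: y = 5/3 - (5/3)e^(-3x)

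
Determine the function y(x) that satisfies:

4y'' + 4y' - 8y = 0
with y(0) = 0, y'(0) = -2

General solution: y = C₁e^x + C₂e^(-2x)
Applying ICs: C₁ = -2/3, C₂ = 2/3
Particular solution: y = -(2/3)e^x + (2/3)e^(-2x)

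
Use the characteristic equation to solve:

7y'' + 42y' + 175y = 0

Characteristic equation: 7r² + 42r + 175 = 0
Divide by 7: r² + 6r + 25 = 0
Roots: r = -3 ± 4i (complex conjugates)
General solution: y = e^(-3x)(C₁cos(4x) + C₂sin(4x))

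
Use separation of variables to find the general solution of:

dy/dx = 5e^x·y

Separating variables and integrating:
ln|y| = 5e^x + C

General solution: y = Ce^(5e^x)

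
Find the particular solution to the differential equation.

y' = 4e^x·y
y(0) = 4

General solution: y = Ce^(4e^x)
Applying IC y(0) = 4:
Particular solution: y = 4e^(4(e^x - 1))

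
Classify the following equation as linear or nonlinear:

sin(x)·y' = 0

Linear (y and its derivatives appear to the first power only, no products of y terms)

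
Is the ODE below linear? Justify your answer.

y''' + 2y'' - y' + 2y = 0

Yes. Linear (y and its derivatives appear to the first power only, no products of y terms)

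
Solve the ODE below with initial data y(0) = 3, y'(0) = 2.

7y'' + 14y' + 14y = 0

General solution: y = e^(-x)(C₁cos(x) + C₂sin(x))
Complex roots r = -1 ± i
Applying ICs: C₁ = 3, C₂ = 5
Particular solution: y = e^(-x)(3cos(x) + 5sin(x))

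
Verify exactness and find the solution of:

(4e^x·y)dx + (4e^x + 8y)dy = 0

Verify exactness: ∂M/∂y = ∂N/∂x ✓
Find F(x,y) such that ∂F/∂x = M, ∂F/∂y = N
Solution: 4e^x·y + 4y² = C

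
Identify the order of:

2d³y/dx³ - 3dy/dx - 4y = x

The order is 3 (highest derivative is of order 3).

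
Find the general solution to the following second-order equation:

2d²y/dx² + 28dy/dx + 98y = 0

Characteristic equation: 2r² + 28r + 98 = 0
Divide by 2: r² + 14r + 49 = 0
Factored: (r + 7)² = 0
Repeated root: r = -7
General solution: y = (C₁ + C₂x)e^(-7x)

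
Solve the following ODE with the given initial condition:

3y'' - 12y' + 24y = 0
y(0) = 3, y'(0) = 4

General solution: y = e^(2x)(C₁cos(2x) + C₂sin(2x))
Complex roots r = 2 ± 2i
Applying ICs: C₁ = 3, C₂ = -1
Particular solution: y = e^(2x)(3cos(2x) - sin(2x))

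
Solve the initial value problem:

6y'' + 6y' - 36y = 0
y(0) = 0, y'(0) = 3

General solution: y = C₁e^(2x) + C₂e^(-3x)
Applying ICs: C₁ = 3/5, C₂ = -3/5
Particular solution: y = (3/5)e^(2x) - (3/5)e^(-3x)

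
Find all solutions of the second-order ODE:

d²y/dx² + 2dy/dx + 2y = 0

Characteristic equation: r² + 2r + 2 = 0
Roots: r = -1 ± i (complex conjugates)
General solution: y = e^(-x)(C₁cos(x) + C₂sin(x))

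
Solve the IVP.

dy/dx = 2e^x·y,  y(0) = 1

General solution: y = Ce^(2e^x)
Applying IC y(0) = 1:
Particular solution: y = e^(2(e^x - 1))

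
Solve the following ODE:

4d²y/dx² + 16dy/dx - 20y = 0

Characteristic equation: 4r² + 16r - 20 = 0
Divide by 4: r² + 4r - 5 = 0
Roots: r = 1, -5 (distinct real)
General solution: y = C₁e^x + C₂e^(-5x)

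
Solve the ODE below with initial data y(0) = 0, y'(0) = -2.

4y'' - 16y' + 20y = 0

General solution: y = e^(2x)(C₁cos(x) + C₂sin(x))
Complex roots r = 2 ± i
Applying ICs: C₁ = 0, C₂ = -2
Particular solution: y = e^(2x)(-2sin(x))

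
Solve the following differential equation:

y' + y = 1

Using integrating factor method:

General solution: y = 1 + Ce^(-x)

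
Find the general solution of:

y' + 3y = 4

Using integrating factor method:

General solution: y = 4/3 + Ce^(-3x)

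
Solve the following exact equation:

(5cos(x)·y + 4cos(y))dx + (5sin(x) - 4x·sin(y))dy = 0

Verify exactness: ∂M/∂y = ∂N/∂x ✓
Find F(x,y) such that ∂F/∂x = M, ∂F/∂y = N
Solution: 5sin(x)·y + 4x·cos(y) = C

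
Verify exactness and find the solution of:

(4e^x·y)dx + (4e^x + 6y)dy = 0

Verify exactness: ∂M/∂y = ∂N/∂x ✓
Find F(x,y) such that ∂F/∂x = M, ∂F/∂y = N
Solution: 4e^x·y + 3y² = C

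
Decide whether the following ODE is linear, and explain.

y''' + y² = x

Nonlinear (y² term)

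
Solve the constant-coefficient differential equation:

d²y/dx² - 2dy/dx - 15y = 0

Characteristic equation: r² - 2r - 15 = 0
Roots: r = 5, -3 (distinct real)
General solution: y = C₁e^(5x) + C₂e^(-3x)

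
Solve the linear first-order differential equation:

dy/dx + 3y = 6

Using integrating factor method:

General solution: y = 2 + Ce^(-3x)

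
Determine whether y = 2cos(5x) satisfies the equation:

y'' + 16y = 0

Verification:
y'' = -50cos(5x)
y'' + 16y ≠ 0 (frequency mismatch: got 25 instead of 16)

No, it is not a solution.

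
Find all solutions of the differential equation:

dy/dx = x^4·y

Separating variables and integrating:
ln|y| = x^5/5 + C

General solution: y = Ce^(x^5/5)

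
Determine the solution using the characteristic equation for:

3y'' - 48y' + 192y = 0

Characteristic equation: 3r² - 48r + 192 = 0
Divide by 3: r² - 16r + 64 = 0
Factored: (r - 8)² = 0
Repeated root: r = 8
General solution: y = (C₁ + C₂x)e^(8x)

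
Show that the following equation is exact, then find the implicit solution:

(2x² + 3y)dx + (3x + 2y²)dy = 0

Verify exactness: ∂M/∂y = ∂N/∂x ✓
Find F(x,y) such that ∂F/∂x = M, ∂F/∂y = N
Solution: 2x³/3 + 3xy + 2y³/3 = C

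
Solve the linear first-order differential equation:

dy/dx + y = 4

Using integrating factor method:

General solution: y = 4 + Ce^(-x)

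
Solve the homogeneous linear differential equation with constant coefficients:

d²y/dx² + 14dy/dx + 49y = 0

Characteristic equation: r² + 14r + 49 = 0
Factored: (r + 7)² = 0
Repeated root: r = -7
General solution: y = (C₁ + C₂x)e^(-7x)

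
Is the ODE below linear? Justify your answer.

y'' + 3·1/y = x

No. Nonlinear (1/y term)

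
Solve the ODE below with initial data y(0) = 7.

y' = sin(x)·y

General solution: y = Ce^(-cos(x))
Applying IC y(0) = 7:
Particular solution: y = 7e^(1-cos(x))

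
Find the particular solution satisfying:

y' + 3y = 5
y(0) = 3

General solution: y = 5/3 + Ce^(-3x)
Applying y(0) = 3: C = 3 - 5/3 = 4/3
Particular solution: y = 5/3 + (4/3)e^(-3x)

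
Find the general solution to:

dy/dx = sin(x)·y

Separating variables and integrating:
ln|y| = -cos(x) + C

General solution: y = Ce^(-cos(x))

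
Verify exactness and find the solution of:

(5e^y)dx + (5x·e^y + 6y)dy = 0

Verify exactness: ∂M/∂y = ∂N/∂x ✓
Find F(x,y) such that ∂F/∂x = M, ∂F/∂y = N
Solution: 5x·e^y + 3y² = C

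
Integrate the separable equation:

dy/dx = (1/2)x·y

Separating variables and integrating:
ln|y| = x^2/4 + C

General solution: y = Ce^(x^2/4)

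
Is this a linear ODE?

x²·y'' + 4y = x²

Yes. Linear (y and its derivatives appear to the first power only, no products of y terms)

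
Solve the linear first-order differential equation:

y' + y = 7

Using integrating factor method:

General solution: y = 7 + Ce^(-x)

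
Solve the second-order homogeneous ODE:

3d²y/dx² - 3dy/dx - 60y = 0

Characteristic equation: 3r² - 3r - 60 = 0
Divide by 3: r² - r - 20 = 0
Roots: r = 5, -4 (distinct real)
General solution: y = C₁e^(5x) + C₂e^(-4x)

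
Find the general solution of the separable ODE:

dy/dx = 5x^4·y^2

Separating variables and integrating:
-1/y = x^5 + C

General solution: y^-1 = -x^5 + C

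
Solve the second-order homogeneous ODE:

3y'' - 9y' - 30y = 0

Characteristic equation: 3r² - 9r - 30 = 0
Divide by 3: r² - 3r - 10 = 0
Roots: r = 5, -2 (distinct real)
General solution: y = C₁e^(5x) + C₂e^(-2x)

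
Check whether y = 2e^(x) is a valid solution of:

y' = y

Verification:
y = 2e^(x)
y' = 2e^(x)
y = 2e^(x)
y' = y ✓

Yes, it is a solution.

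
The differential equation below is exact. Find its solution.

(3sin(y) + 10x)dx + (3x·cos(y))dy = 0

Verify exactness: ∂M/∂y = ∂N/∂x ✓
Find F(x,y) such that ∂F/∂x = M, ∂F/∂y = N
Solution: 3x·sin(y) + 5x² = C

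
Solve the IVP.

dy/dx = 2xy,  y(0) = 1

General solution: y = Ce^(x²)
Applying IC y(0) = 1:
Particular solution: y = e^(x²)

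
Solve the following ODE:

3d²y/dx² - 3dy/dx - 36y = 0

Characteristic equation: 3r² - 3r - 36 = 0
Divide by 3: r² - r - 12 = 0
Roots: r = 4, -3 (distinct real)
General solution: y = C₁e^(4x) + C₂e^(-3x)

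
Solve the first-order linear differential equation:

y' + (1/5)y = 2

Using integrating factor method:

General solution: y = 10 + Ce^(-x/5)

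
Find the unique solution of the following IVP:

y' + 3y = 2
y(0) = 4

General solution: y = 2/3 + Ce^(-3x)
Applying y(0) = 4: C = 4 - 2/3 = 10/3
Particular solution: y = 2/3 + (10/3)e^(-3x)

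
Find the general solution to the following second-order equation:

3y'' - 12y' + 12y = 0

Characteristic equation: 3r² - 12r + 12 = 0
Divide by 3: r² - 4r + 4 = 0
Factored: (r - 2)² = 0
Repeated root: r = 2
General solution: y = (C₁ + C₂x)e^(2x)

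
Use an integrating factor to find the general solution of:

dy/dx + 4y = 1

Using integrating factor method:

General solution: y = 1/4 + Ce^(-4x)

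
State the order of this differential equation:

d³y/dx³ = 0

The order is 3 (highest derivative is of order 3).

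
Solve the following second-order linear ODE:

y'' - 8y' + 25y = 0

Characteristic equation: r² - 8r + 25 = 0
Roots: r = 4 ± 3i (complex conjugates)
General solution: y = e^(4x)(C₁cos(3x) + C₂sin(3x))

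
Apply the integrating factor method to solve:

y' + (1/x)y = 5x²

Using integrating factor method:

General solution: y = (5/4)x^3 + C/x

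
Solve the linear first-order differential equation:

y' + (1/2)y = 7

Using integrating factor method:

General solution: y = 14 + Ce^(-x/2)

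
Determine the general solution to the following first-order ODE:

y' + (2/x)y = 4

Using integrating factor method:

General solution: y = (4/3)x + Cx^(-2)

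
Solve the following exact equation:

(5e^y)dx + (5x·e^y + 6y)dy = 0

Verify exactness: ∂M/∂y = ∂N/∂x ✓
Find F(x,y) such that ∂F/∂x = M, ∂F/∂y = N
Solution: 5x·e^y + 3y² = C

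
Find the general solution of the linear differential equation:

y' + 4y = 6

Using integrating factor method:

General solution: y = 3/2 + Ce^(-4x)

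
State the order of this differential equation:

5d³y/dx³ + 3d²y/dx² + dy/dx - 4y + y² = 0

The order is 3 (highest derivative is of order 3).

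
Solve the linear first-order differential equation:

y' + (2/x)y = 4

Using integrating factor method:

General solution: y = (4/3)x + Cx^(-2)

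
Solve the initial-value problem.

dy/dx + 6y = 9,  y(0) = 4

General solution: y = 3/2 + Ce^(-6x)
Applying y(0) = 4: C = 4 - 3/2 = 5/2
Particular solution: y = 3/2 + (5/2)e^(-6x)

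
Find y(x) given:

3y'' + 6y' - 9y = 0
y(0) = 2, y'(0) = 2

General solution: y = C₁e^x + C₂e^(-3x)
Applying ICs: C₁ = 2, C₂ = 0
Particular solution: y = 2e^x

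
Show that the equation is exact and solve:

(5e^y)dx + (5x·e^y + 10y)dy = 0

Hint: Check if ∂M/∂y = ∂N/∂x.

Verify exactness: ∂M/∂y = ∂N/∂x ✓
Find F(x,y) such that ∂F/∂x = M, ∂F/∂y = N
Solution: 5x·e^y + 5y² = C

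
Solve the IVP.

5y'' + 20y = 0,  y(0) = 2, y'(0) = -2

General solution: y = C₁cos(2x) + C₂sin(2x)
Complex roots r = ±2i
Applying ICs: C₁ = 2, C₂ = -1
Particular solution: y = 2cos(2x) - sin(2x)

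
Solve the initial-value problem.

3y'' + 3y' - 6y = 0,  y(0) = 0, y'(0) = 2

General solution: y = C₁e^x + C₂e^(-2x)
Applying ICs: C₁ = 2/3, C₂ = -2/3
Particular solution: y = (2/3)e^x - (2/3)e^(-2x)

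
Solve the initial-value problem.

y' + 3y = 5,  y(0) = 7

General solution: y = 5/3 + Ce^(-3x)
Applying y(0) = 7: C = 7 - 5/3 = 16/3
Particular solution: y = 5/3 + (16/3)e^(-3x)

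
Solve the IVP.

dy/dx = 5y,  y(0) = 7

General solution: y = Ce^(5x)
Applying IC y(0) = 7:
Particular solution: y = 7e^(5x)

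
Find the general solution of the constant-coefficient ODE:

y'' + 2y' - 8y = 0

Characteristic equation: r² + 2r - 8 = 0
Roots: r = 2, -4 (distinct real)
General solution: y = C₁e^(2x) + C₂e^(-4x)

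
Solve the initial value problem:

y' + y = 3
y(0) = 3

General solution: y = 3 + Ce^(-x)
Applying y(0) = 3: C = 3 - 3 = 0
Particular solution: y = 3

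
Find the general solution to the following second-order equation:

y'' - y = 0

Characteristic equation: r² - 1 = 0
Roots: r = 1, -1 (distinct real)
General solution: y = C₁e^x + C₂e^(-x)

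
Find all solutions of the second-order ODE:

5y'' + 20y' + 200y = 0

Characteristic equation: 5r² + 20r + 200 = 0
Divide by 5: r² + 4r + 40 = 0
Roots: r = -2 ± 6i (complex conjugates)
General solution: y = e^(-2x)(C₁cos(6x) + C₂sin(6x))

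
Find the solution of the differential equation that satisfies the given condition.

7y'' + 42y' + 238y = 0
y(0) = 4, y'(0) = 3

General solution: y = e^(-3x)(C₁cos(5x) + C₂sin(5x))
Complex roots r = -3 ± 5i
Applying ICs: C₁ = 4, C₂ = 3
Particular solution: y = e^(-3x)(4cos(5x) + 3sin(5x))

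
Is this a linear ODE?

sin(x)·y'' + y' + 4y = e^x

Yes. Linear (y and its derivatives appear to the first power only, no products of y terms)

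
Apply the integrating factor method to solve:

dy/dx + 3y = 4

Using integrating factor method:

General solution: y = 4/3 + Ce^(-3x)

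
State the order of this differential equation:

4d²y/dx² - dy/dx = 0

The order is 2 (highest derivative is of order 2).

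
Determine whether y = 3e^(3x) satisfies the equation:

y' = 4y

Verification:
y = 3e^(3x)
y' = 9e^(3x)
But 4y = 12e^(3x)
y' ≠ 4y — the derivative does not match

No, it is not a solution.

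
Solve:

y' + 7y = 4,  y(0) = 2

General solution: y = 4/7 + Ce^(-7x)
Applying y(0) = 2: C = 2 - 4/7 = 10/7
Particular solution: y = 4/7 + (10/7)e^(-7x)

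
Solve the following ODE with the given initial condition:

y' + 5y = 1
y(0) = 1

General solution: y = 1/5 + Ce^(-5x)
Applying y(0) = 1: C = 1 - 1/5 = 4/5
Particular solution: y = 1/5 + (4/5)e^(-5x)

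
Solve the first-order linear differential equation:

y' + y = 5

Using integrating factor method:

General solution: y = 5 + Ce^(-x)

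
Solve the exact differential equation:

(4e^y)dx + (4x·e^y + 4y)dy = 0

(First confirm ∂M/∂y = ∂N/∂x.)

Verify exactness: ∂M/∂y = ∂N/∂x ✓
Find F(x,y) such that ∂F/∂x = M, ∂F/∂y = N
Solution: 4x·e^y + 2y² = C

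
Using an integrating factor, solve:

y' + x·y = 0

Using integrating factor method:

General solution: y = Ce^(-x^2/2)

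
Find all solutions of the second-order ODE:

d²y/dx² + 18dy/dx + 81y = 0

Characteristic equation: r² + 18r + 81 = 0
Factored: (r + 9)² = 0
Repeated root: r = -9
General solution: y = (C₁ + C₂x)e^(-9x)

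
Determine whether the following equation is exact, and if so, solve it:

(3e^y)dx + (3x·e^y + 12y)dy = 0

Verify exactness: ∂M/∂y = ∂N/∂x ✓
Find F(x,y) such that ∂F/∂x = M, ∂F/∂y = N
Solution: 3x·e^y + 6y² = C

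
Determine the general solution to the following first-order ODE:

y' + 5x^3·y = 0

Using integrating factor method:

General solution: y = Ce^(-5x^4/4)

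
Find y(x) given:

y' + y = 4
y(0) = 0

General solution: y = 4 + Ce^(-x)
Applying y(0) = 0: C = 0 - 4 = -4
Particular solution: y = 4 - 4e^(-x)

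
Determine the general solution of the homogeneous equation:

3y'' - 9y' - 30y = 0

Characteristic equation: 3r² - 9r - 30 = 0
Divide by 3: r² - 3r - 10 = 0
Roots: r = 5, -2 (distinct real)
General solution: y = C₁e^(5x) + C₂e^(-2x)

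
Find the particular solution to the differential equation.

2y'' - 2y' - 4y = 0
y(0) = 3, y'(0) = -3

General solution: y = C₁e^(2x) + C₂e^(-x)
Applying ICs: C₁ = 0, C₂ = 3
Particular solution: y = 3e^(-x)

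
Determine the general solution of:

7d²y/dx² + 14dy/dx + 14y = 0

Characteristic equation: 7r² + 14r + 14 = 0
Divide by 7: r² + 2r + 2 = 0
Roots: r = -1 ± i (complex conjugates)
General solution: y = e^(-x)(C₁cos(x) + C₂sin(x))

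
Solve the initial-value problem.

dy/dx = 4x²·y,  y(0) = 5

General solution: y = Ce^(4x³/3)
Applying IC y(0) = 5:
Particular solution: y = 5e^(4x³/3)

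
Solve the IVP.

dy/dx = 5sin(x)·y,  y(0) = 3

General solution: y = Ce^(-5cos(x))
Applying IC y(0) = 3:
Particular solution: y = 3e^(5(1-cos(x)))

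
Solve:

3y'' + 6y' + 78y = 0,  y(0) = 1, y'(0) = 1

General solution: y = e^(-x)(C₁cos(5x) + C₂sin(5x))
Complex roots r = -1 ± 5i
Applying ICs: C₁ = 1, C₂ = 2/5
Particular solution: y = e^(-x)(cos(5x) + (2/5)sin(5x))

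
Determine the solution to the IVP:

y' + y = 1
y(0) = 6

General solution: y = 1 + Ce^(-x)
Applying y(0) = 6: C = 6 - 1 = 5
Particular solution: y = 1 + 5e^(-x)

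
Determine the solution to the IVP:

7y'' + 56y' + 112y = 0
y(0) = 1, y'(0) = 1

General solution: y = (C₁ + C₂x)e^(-4x)
Repeated root r = -4
Applying ICs: C₁ = 1, C₂ = 5
Particular solution: y = (1 + 5x)e^(-4x)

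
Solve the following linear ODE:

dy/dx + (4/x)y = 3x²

Using integrating factor method:

General solution: y = (3/7)x^3 + Cx^(-4)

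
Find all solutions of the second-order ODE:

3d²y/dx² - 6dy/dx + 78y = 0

Characteristic equation: 3r² - 6r + 78 = 0
Divide by 3: r² - 2r + 26 = 0
Roots: r = 1 ± 5i (complex conjugates)
General solution: y = e^x(C₁cos(5x) + C₂sin(5x))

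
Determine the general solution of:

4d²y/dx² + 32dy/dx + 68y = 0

Characteristic equation: 4r² + 32r + 68 = 0
Divide by 4: r² + 8r + 17 = 0
Roots: r = -4 ± i (complex conjugates)
General solution: y = e^(-4x)(C₁cos(x) + C₂sin(x))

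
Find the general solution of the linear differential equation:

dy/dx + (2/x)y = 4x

Using integrating factor method:

General solution: y = x^2 + Cx^(-2)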